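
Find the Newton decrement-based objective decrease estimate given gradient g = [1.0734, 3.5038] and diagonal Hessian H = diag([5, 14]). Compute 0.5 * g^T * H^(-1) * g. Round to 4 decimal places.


Step 1: H is diagonal, so H^(-1) * g = [0.2147, 0.2503].
Step 2: g^T H^(-1) g = sum_i g_i^2 / H_ii
  = (1.0734)^2/5 + (3.5038)^2/14
  = 0.2304 + 0.8769 = 1.1073
Step 3: Objective decrease = 0.5 * g^T H^(-1) g = 0.5537


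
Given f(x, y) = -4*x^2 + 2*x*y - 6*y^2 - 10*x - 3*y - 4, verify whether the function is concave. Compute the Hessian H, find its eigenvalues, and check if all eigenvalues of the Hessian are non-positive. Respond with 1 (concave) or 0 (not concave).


The Hessian of f(x,y) = -4*x^2 + 2*x*y - 6*y^2 - 10*x - 3*y - 4 is:
H = [[-8, 2], [2, -12]]
Trace = -8 - 12 = -20
Determinant = -8*-12 - (2)^2 = 92
Discriminant = (-20)^2 - 4*92 = 32.0
Eigenvalues: lambda_1 = -12.8284, lambda_2 = -7.1716
The function is concave.

1


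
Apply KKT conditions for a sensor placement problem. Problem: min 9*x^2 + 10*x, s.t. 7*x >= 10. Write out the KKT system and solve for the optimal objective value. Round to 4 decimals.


Step 1: Try lambda = 0 (constraint inactive).
x_unc = -10/(2*9) = -0.5556
Check: 7*-0.5556 = -3.8892 < 10 -- violated!
Step 2: Constraint must be active: 7*x = 10
x* = 10/7 = 1.4286 (rounded; the exact value 10/7 is used below)
lambda = (2*9*(10/7) + 10)/7 = 5.102
Step 3: Compute optimal value.
f(x*) = 9*(10/7)^2 + 10*(10/7) = 32.6531


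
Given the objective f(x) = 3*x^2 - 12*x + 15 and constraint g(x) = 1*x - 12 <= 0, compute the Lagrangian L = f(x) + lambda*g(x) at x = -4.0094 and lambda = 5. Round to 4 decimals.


Step 1: Evaluate f(x).
f(-4.0094) = 3*(-4.0094)^2 - 12*(-4.0094) + 15 = 111.3387
Step 2: Evaluate g(x).
g(-4.0094) = 1*-4.0094 - 12 = -16.0094
Step 3: Compute Lagrangian.
L = 111.3387 + 5*-16.0094 = 31.2917


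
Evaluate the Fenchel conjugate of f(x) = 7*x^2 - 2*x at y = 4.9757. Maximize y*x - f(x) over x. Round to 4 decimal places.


f*(y) = sup_x {y*x - a*x^2 - b*x} = sup_x {(y-b)*x - a*x^2}
FOC: (y - b) - 2a*x = 0 => x* = (y - b)/(2a)
x* = (4.9757 + 2)/(2*7) = 0.4983
f*(4.9757) = (y-b)^2/(4a) = (4.9757 + 2)^2/(4*7)
= 48.6604/28 = 1.7379


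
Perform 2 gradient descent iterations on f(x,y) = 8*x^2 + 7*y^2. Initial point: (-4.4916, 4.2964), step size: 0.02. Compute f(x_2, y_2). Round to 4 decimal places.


Gradient descent on f(x,y) = 8*x^2 + 7*y^2.
Starting point: (-4.4916, 4.2964), alpha = 0.02
Step 1: grad_x = 2*8*-4.4916 = -71.8656, grad_y = 2*7*4.2964 = 60.1496
  x_1 = -4.4916 - 0.02*-71.8656 = -3.0543
  y_1 = 4.2964 - 0.02*60.1496 = 3.0934
Step 2: grad_x = 2*8*-3.0543 = -48.8686, grad_y = 2*7*3.0934 = 43.3077
  x_2 = -3.0543 - 0.02*-48.8686 = -2.0769
  y_2 = 3.0934 - 0.02*43.3077 = 2.2273
f(-2.0769, 2.2273) = 8*(-2.0769)^2 + 7*2.2273^2 = 69.2333


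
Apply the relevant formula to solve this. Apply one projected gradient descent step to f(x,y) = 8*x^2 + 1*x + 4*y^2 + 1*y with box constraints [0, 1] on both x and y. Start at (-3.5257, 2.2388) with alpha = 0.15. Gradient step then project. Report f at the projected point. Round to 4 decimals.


Step 1: Compute gradient at (-3.5257, 2.2388).
grad_x = 2*8*-3.5257 + 1 = -55.4112
grad_y = 2*4*2.2388 + 1 = 18.9104
Step 2: Gradient step.
x_raw = -3.5257 - 0.15*-55.4112 = 4.786
y_raw = 2.2388 - 0.15*18.9104 = -0.5978
Step 3: Project onto [0, 1].
x_proj = clip(4.786) = 1.0
y_proj = clip(-0.5978) = 0.0
Step 4: Evaluate f.
f(1.0, 0.0) = 9.0


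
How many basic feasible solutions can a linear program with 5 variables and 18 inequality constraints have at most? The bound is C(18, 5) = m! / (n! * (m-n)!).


Each vertex corresponds to some choice of n active constraints out of m, so the number of vertices is at most C(m, n) = m! / (n!(m-n)!).
m = 18, n = 5
Numerator: 18 * 17 * 16 * 15 * 14
Denominator: 5! = 120
C(18, 5) = 8568


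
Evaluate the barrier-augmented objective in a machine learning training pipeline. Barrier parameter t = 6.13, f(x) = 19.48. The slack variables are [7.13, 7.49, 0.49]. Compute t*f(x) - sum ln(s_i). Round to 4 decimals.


Step 1: Compute log-barrier.
ln values: [1.9643, 2.0136, -0.7133]
phi = -(1.9643 + 2.0136 - 0.7133) = -3.2645
Step 2: Compute augmented objective.
t*f(x) = 6.13*19.48 = 119.4124
Total = 119.4124 - 3.2645 = 116.1479


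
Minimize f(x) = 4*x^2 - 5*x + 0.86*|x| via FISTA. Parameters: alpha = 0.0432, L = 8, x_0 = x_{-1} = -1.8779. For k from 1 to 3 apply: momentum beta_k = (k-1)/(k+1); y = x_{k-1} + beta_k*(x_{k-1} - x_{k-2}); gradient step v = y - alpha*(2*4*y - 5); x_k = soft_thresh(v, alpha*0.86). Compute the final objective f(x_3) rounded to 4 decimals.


FISTA on f(x) = 4*x^2 - 5*x + 0.86*|x|
L = 8, alpha = 0.0432
Iteration 1: beta = 0.0, y = -1.8779 + 0.0*(-1.8779 + 1.8779) = -1.8779
  grad(y) = -20.0232, v = y - alpha*grad = -1.0129
  prox(v) = soft_thresh(-1.0129, 0.0372) = -0.9757
Iteration 2: beta = 0.3333, y = -0.9757 + 0.3333*(-0.9757 + 1.8779) = -0.675
  grad(y) = -10.4002, v = y - alpha*grad = -0.2257
  prox(v) = soft_thresh(-0.2257, 0.0372) = -0.1886
Iteration 3: beta = 0.5, y = -0.1886 + 0.5*(-0.1886 + 0.9757) = 0.205
  grad(y) = -3.3601, v = y - alpha*grad = 0.3501
  prox(v) = soft_thresh(0.3501, 0.0372) = 0.313
f(x_3) = 4*0.313^2 - 5*0.313 + 0.86*|0.313| = -0.9039


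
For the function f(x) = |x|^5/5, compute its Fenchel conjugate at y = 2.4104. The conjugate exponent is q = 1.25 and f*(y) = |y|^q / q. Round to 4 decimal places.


The conjugate exponent q satisfies 1/p + 1/q = 1.
p = 5, so q = 5/(5 - 1) = 1.25
|y|^q = 2.4104^1.25 = 3.0034
f*(2.4104) = 3.0034 / 1.25 = 2.4027


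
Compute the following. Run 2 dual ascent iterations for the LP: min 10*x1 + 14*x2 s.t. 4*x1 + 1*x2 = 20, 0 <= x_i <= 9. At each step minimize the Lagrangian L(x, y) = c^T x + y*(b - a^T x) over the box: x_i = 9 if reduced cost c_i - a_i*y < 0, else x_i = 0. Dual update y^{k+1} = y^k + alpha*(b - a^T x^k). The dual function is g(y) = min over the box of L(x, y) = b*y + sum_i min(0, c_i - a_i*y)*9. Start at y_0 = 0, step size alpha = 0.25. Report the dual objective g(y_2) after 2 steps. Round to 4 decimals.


Dual ascent for LP: min 10*x1 + 14*x2, 4*x1 + 1*x2 = 20, 0 <= x_i <= 9
Step 1: y^k = 0.0, reduced costs: (10.0, 14.0)
  x^k = (0.0, 0.0), subgradient = b - a^T x = 20.0
  y^{k+1} = 0.0 + 0.25*20.0 = 5.0
Step 2: y^k = 5.0, reduced costs: (-10.0, 9.0)
  x^k = (9.0, 0.0), subgradient = b - a^T x = -16.0
  y^{k+1} = 5.0 + 0.25*-16.0 = 1.0
Dual objective at y_2 = 1.0: reduced costs (6.0, 13.0), box minimizer x = (0.0, 0.0)
g(y_2) = b*y + (c1 - a1*y)*x1 + (c2 - a2*y)*x2 = 20*1.0 + 6.0*0.0 + 13.0*0.0 = 20.0 + 0.0 + 0.0 = 20.0


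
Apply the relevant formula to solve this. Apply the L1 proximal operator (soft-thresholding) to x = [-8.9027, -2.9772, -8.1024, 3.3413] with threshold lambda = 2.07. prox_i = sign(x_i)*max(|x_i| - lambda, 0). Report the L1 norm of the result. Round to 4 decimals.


Soft-thresholding with lambda = 2.07:
prox(-8.9027) = sign(-8.9027)*max(|-8.9027| - 2.07, 0) = -6.8327
prox(-2.9772) = sign(-2.9772)*max(|-2.9772| - 2.07, 0) = -0.9072
prox(-8.1024) = sign(-8.1024)*max(|-8.1024| - 2.07, 0) = -6.0324
prox(3.3413) = sign(3.3413)*max(|3.3413| - 2.07, 0) = 1.2713
prox(x) = [-6.8327, -0.9072, -6.0324, 1.2713]
||prox(x)||_1 = 6.8327 + 0.9072 + 6.0324 + 1.2713 = 15.0436


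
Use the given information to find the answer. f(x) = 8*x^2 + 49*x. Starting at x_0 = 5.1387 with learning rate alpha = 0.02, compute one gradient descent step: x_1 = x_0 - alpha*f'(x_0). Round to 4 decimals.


We compute the gradient at x_0 and apply the update.
f'(x) = 16*x + 49
f'(5.1387) = 16*5.1387 + 49 = 131.2192
x_1 = 5.1387 - 0.02*131.2192 = 2.5143


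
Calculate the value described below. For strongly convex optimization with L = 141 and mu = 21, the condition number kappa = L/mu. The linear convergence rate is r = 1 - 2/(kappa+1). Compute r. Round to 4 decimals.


Step 1: Compute the condition number.
kappa = L/mu = 141/21 = 6.7143
Step 2: Compute the convergence rate.
r = 1 - 2/(kappa + 1) = 1 - 2*mu/(L + mu) = (L - mu)/(L + mu) = 120/162 = 0.7407


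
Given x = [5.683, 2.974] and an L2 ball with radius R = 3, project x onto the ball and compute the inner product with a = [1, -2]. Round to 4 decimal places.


Step 1: Compute ||x|| (intermediates to 6 decimals).
||x|| = sqrt(5.683^2 + 2.974^2) = 6.414138
Step 2: Project.
Since ||x|| > R, scale = R/||x|| = 3/6.414138 = 0.467717, proj(x) = scale * x
proj(x) = [2.658036, 1.39099]
Step 3: Dot product.
a^T * proj(x) = 1*2.658036 - 2*1.39099 = -0.1239


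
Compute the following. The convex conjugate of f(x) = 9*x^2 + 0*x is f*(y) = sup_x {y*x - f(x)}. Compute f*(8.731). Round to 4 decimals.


f*(y) = sup_x {y*x - a*x^2 - b*x} = sup_x {(y-b)*x - a*x^2}
FOC: (y - b) - 2a*x = 0 => x* = (y - b)/(2a)
x* = (8.731 - 0)/(2*9) = 0.4851
f*(8.731) = (y-b)^2/(4a) = (8.731 - 0)^2/(4*9)
= 76.2304/36 = 2.1175


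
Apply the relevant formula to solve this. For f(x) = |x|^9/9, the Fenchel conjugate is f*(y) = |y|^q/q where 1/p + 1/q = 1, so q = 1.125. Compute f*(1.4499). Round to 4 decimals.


The conjugate exponent q satisfies 1/p + 1/q = 1.
p = 9, so q = 9/(9 - 1) = 1.125
|y|^q = 1.4499^1.125 = 1.5188
f*(1.4499) = 1.5188 / 1.125 = 1.3501


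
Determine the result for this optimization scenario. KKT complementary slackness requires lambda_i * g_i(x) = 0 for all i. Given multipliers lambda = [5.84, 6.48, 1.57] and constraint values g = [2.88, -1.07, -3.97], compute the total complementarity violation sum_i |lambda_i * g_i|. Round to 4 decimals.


KKT complementary slackness check:
lambda_1 * g_1 = 5.84 * 2.88 = 16.8192
lambda_2 * g_2 = 6.48 * -1.07 = -6.9336
lambda_3 * g_3 = 1.57 * -3.97 = -6.2329
Total violation = 16.8192 + 6.9336 + 6.2329 = 29.9857


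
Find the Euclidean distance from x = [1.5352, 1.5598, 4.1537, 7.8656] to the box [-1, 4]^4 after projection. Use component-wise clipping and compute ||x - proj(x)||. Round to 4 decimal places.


Project each component onto [-1, 4].
clip(1.5352) = 1.5352, clip(1.5598) = 1.5598, clip(4.1537) = 4.0, clip(7.8656) = 4.0
Projection = [1.5352, 1.5598, 4.0, 4.0]
Squared diffs: [0.0, 0.0, 0.0236, 14.9429]
Distance = sqrt(14.9665) = 3.8687


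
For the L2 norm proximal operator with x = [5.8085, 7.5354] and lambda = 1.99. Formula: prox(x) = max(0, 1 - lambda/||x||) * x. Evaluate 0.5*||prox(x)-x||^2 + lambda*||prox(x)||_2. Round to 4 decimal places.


Step 1: Compute ||x||.
||x|| = 9.5142
Step 2: Compute scaling factor.
scale = max(0, 1 - 1.99/9.5142) = 0.7908
Step 3: prox(x) = [4.5936, 5.9593]
||prox(x)|| = 7.5242
Step 4: Proximal objective.
0.5*||prox-x||^2 = 1.9801
lambda*||prox|| = 14.9732
Total = 16.9533


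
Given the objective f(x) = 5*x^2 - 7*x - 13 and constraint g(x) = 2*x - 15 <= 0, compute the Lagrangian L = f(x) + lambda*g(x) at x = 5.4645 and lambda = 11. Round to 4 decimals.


Step 1: Evaluate f(x).
f(5.4645) = 5*5.4645^2 - 7*5.4645 - 13 = 98.0523
Step 2: Evaluate g(x).
g(5.4645) = 2*5.4645 - 15 = -4.071
Step 3: Compute Lagrangian.
L = 98.0523 + 11*-4.071 = 53.2713


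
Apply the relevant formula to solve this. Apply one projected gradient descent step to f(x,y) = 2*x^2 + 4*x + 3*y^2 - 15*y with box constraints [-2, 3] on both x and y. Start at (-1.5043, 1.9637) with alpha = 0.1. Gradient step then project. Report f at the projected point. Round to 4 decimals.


Step 1: Compute gradient at (-1.5043, 1.9637).
grad_x = 2*2*-1.5043 + 4 = -2.0172
grad_y = 2*3*1.9637 - 15 = -3.2178
Step 2: Gradient step.
x_raw = -1.5043 - 0.1*-2.0172 = -1.3026
y_raw = 1.9637 - 0.1*-3.2178 = 2.2855
Step 3: Project onto [-2, 3].
x_proj = clip(-1.3026) = -1.3026
y_proj = clip(2.2855) = 2.2855
Step 4: Evaluate f.
f(-1.3026, 2.2855) = -20.4288


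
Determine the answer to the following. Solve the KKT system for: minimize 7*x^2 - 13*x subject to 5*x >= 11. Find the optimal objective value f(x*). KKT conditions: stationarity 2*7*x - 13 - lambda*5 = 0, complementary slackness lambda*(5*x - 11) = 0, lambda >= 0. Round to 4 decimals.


Step 1: Try lambda = 0 (constraint inactive).
x_unc = 13/(2*7) = 0.9286
Check: 5*0.9286 = 4.643 < 11 -- violated!
Step 2: Constraint must be active: 5*x = 11
x* = 11/5 = 2.2
lambda = (2*7*2.2 - 13)/5 = 3.56
Step 3: Compute optimal value.
f(x*) = 7*2.2^2 - 13*2.2 = 5.28


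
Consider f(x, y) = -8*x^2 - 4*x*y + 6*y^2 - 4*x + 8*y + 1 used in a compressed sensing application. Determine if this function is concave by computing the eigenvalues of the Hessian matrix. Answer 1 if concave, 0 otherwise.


The Hessian of f(x,y) = -8*x^2 - 4*x*y + 6*y^2 - 4*x + 8*y + 1 is:
H = [[-16, -4], [-4, 12]]
Trace = -16 + 12 = -4
Determinant = -16*12 - (-4)^2 = -208
Discriminant = (-4)^2 - 4*-208 = 848.0
Eigenvalues: lambda_1 = -16.5602, lambda_2 = 12.5602
The function is not concave.

0


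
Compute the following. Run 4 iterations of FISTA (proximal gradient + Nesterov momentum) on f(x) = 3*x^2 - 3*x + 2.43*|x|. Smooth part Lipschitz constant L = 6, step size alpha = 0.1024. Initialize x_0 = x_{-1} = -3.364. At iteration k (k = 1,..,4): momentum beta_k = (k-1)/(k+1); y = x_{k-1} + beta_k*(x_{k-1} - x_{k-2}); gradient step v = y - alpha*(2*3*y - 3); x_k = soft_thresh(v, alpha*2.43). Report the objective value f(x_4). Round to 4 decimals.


FISTA on f(x) = 3*x^2 - 3*x + 2.43*|x|
L = 6, alpha = 0.1024
Iteration 1: beta = 0.0, y = -3.364 + 0.0*(-3.364 + 3.364) = -3.364
  grad(y) = -23.184, v = y - alpha*grad = -0.99
  prox(v) = soft_thresh(-0.99, 0.2488) = -0.7411
Iteration 2: beta = 0.3333, y = -0.7411 + 0.3333*(-0.7411 + 3.364) = 0.1332
  grad(y) = -2.201, v = y - alpha*grad = 0.3585
  prox(v) = soft_thresh(0.3585, 0.2488) = 0.1097
Iteration 3: beta = 0.5, y = 0.1097 + 0.5*(0.1097 + 0.7411) = 0.5351
  grad(y) = 0.2108, v = y - alpha*grad = 0.5135
  prox(v) = soft_thresh(0.5135, 0.2488) = 0.2647
Iteration 4: beta = 0.6, y = 0.2647 + 0.6*(0.2647 - 0.1097) = 0.3577
  grad(y) = -0.8537, v = y - alpha*grad = 0.4451
  prox(v) = soft_thresh(0.4451, 0.2488) = 0.1963
f(x_4) = 3*0.1963^2 - 3*0.1963 + 2.43*|0.1963| = 0.0037


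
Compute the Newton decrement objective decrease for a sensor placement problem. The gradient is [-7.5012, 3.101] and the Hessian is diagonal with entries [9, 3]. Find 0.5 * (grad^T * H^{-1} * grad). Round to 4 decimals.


Step 1: H is diagonal, so H^(-1) * g = [-0.8335, 1.0337].
Step 2: g^T H^(-1) g = sum_i g_i^2 / H_ii
  = (-7.5012)^2/9 + (3.101)^2/3
  = 6.252 + 3.2054 = 9.4574
Step 3: Objective decrease = 0.5 * g^T H^(-1) g = 4.7287


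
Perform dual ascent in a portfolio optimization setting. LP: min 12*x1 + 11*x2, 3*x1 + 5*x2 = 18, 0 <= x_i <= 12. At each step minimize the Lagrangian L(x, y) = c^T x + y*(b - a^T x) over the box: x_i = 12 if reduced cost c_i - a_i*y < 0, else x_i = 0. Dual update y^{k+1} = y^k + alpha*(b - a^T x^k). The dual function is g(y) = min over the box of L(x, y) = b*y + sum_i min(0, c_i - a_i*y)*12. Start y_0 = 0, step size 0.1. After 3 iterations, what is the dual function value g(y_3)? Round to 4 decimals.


Dual ascent for LP: min 12*x1 + 11*x2, 3*x1 + 5*x2 = 18, 0 <= x_i <= 12
Step 1: y^k = 0.0, reduced costs: (12.0, 11.0)
  x^k = (0.0, 0.0), subgradient = b - a^T x = 18.0
  y^{k+1} = 0.0 + 0.1*18.0 = 1.8
Step 2: y^k = 1.8, reduced costs: (6.6, 2.0)
  x^k = (0.0, 0.0), subgradient = b - a^T x = 18.0
  y^{k+1} = 1.8 + 0.1*18.0 = 3.6
Step 3: y^k = 3.6, reduced costs: (1.2, -7.0)
  x^k = (0.0, 12.0), subgradient = b - a^T x = -42.0
  y^{k+1} = 3.6 + 0.1*-42.0 = -0.6
Dual objective at y_3 = -0.6: reduced costs (13.8, 14.0), box minimizer x = (0.0, 0.0)
g(y_3) = b*y + (c1 - a1*y)*x1 + (c2 - a2*y)*x2 = 18*(-0.6) + 13.8*0.0 + 14.0*0.0 = -10.8 + 0.0 + 0.0 = -10.8


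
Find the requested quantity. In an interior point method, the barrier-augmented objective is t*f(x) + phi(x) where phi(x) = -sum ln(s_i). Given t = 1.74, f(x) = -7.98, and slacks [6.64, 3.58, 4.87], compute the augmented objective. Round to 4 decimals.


Step 1: Compute log-barrier.
ln values: [1.8931, 1.2754, 1.5831]
phi = -(1.8931 + 1.2754 + 1.5831) = -4.7516
Step 2: Compute augmented objective.
t*f(x) = 1.74*-7.98 = -13.8852
Total = -13.8852 - 4.7516 = -18.6368


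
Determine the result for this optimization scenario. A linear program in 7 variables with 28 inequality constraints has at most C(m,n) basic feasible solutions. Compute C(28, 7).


Each vertex corresponds to some choice of n active constraints out of m, so the number of vertices is at most C(m, n) = m! / (n!(m-n)!).
m = 28, n = 7
Numerator: 28 * 27 * 26 * 25 * 24 * 23 * 22
Denominator: 7! = 5040
C(28, 7) = 1184040


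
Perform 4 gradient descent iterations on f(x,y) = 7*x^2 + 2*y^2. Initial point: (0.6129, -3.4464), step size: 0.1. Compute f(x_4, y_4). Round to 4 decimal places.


Gradient descent on f(x,y) = 7*x^2 + 2*y^2.
Starting point: (0.6129, -3.4464), alpha = 0.1
Step 1: grad_x = 2*7*0.6129 = 8.5806, grad_y = 2*2*-3.4464 = -13.7856
  x_1 = 0.6129 - 0.1*8.5806 = -0.2452
  y_1 = -3.4464 - 0.1*-13.7856 = -2.0678
Step 2: grad_x = 2*7*-0.2452 = -3.4322, grad_y = 2*2*-2.0678 = -8.2714
  x_2 = -0.2452 - 0.1*-3.4322 = 0.0981
  y_2 = -2.0678 - 0.1*-8.2714 = -1.2407
Step 3: grad_x = 2*7*0.0981 = 1.3729, grad_y = 2*2*-1.2407 = -4.9628
  x_3 = 0.0981 - 0.1*1.3729 = -0.0392
  y_3 = -1.2407 - 0.1*-4.9628 = -0.7444
Step 4: grad_x = 2*7*-0.0392 = -0.5492, grad_y = 2*2*-0.7444 = -2.9777
  x_4 = -0.0392 - 0.1*-0.5492 = 0.0157
  y_4 = -0.7444 - 0.1*-2.9777 = -0.4467
f(0.0157, -0.4467) = 7*0.0157^2 + 2*(-0.4467)^2 = 0.4007


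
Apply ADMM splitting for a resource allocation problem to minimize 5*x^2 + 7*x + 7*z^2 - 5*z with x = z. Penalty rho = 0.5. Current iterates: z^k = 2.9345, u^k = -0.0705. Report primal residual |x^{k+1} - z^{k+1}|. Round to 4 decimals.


ADMM iteration with rho = 0.5, z^k = 2.9345, u^k = -0.0705
Step 1: x-update.
Minimize 5*x^2 + 7*x + (0.5/2)*(x - 2.9345 - 0.0705)^2
FOC: (2*5 + 0.5)*x = -7 + 0.5*(2.9345 + 0.0705)
x^{k+1} = -0.5236
Step 2: z-update.
Minimize 7*z^2 - 5*z + (0.5/2)*(-0.5236 - z - 0.0705)^2
FOC: (2*7 + 0.5)*z = 5 + 0.5*(-0.5236 - 0.0705)
z^{k+1} = 0.3243
Step 3: u-update.
u^{k+1} = -0.0705 - 0.5236 - 0.3243 = -0.9184
Step 4: Primal residual = |-0.5236 - 0.3243| = 0.8479


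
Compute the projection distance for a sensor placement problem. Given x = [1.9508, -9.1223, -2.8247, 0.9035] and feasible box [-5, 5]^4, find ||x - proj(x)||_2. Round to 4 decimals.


Project each component onto [-5, 5].
clip(1.9508) = 1.9508, clip(-9.1223) = -5.0, clip(-2.8247) = -2.8247, clip(0.9035) = 0.9035
Projection = [1.9508, -5.0, -2.8247, 0.9035]
Squared diffs: [0.0, 16.9934, 0.0, 0.0]
Distance = sqrt(16.9934) = 4.1223


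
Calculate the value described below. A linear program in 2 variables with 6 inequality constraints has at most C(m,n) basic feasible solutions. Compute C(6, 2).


Each vertex corresponds to some choice of n active constraints out of m, so the number of vertices is at most C(m, n) = m! / (n!(m-n)!).
m = 6, n = 2
Numerator: 6 * 5
Denominator: 2! = 2
C(6, 2) = 15


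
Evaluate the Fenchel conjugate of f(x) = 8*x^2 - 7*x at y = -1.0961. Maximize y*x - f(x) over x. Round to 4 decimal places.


f*(y) = sup_x {y*x - a*x^2 - b*x} = sup_x {(y-b)*x - a*x^2}
FOC: (y - b) - 2a*x = 0 => x* = (y - b)/(2a)
x* = (-1.0961 + 7)/(2*8) = 0.369
f*(-1.0961) = (y-b)^2/(4a) = (-1.0961 + 7)^2/(4*8)
= 34.856/32 = 1.0893


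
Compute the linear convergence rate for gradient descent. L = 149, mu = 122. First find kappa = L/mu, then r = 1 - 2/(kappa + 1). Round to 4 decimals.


Step 1: Compute the condition number.
kappa = L/mu = 149/122 = 1.2213
Step 2: Compute the convergence rate.
r = 1 - 2/(kappa + 1) = 1 - 2*mu/(L + mu) = (L - mu)/(L + mu) = 27/271 = 0.0996


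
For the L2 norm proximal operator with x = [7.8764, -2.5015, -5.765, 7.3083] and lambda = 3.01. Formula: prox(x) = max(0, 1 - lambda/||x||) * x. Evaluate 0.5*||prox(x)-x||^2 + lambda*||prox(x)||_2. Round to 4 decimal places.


Step 1: Compute ||x||.
||x|| = 12.4476
Step 2: Compute scaling factor.
scale = max(0, 1 - 3.01/12.4476) = 0.7582
Step 3: prox(x) = [5.9718, -1.8966, -4.3709, 5.541]
||prox(x)|| = 9.4376
Step 4: Proximal objective.
0.5*||prox-x||^2 = 4.5301
lambda*||prox|| = 28.4072
Total = 32.9371


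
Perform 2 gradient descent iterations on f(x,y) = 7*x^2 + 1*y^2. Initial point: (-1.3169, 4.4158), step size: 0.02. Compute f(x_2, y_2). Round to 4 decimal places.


Gradient descent on f(x,y) = 7*x^2 + 1*y^2.
Starting point: (-1.3169, 4.4158), alpha = 0.02
Step 1: grad_x = 2*7*-1.3169 = -18.4366, grad_y = 2*1*4.4158 = 8.8316
  x_1 = -1.3169 - 0.02*-18.4366 = -0.9482
  y_1 = 4.4158 - 0.02*8.8316 = 4.2392
Step 2: grad_x = 2*7*-0.9482 = -13.2744, grad_y = 2*1*4.2392 = 8.4783
  x_2 = -0.9482 - 0.02*-13.2744 = -0.6827
  y_2 = 4.2392 - 0.02*8.4783 = 4.0696
f(-0.6827, 4.0696) = 7*(-0.6827)^2 + 1*4.0696^2 = 19.824


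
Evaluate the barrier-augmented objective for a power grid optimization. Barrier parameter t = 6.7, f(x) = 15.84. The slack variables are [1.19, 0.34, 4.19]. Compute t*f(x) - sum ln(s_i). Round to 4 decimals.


Step 1: Compute log-barrier.
ln values: [0.174, -1.0788, 1.4327]
phi = -(0.174 - 1.0788 + 1.4327) = -0.5278
Step 2: Compute augmented objective.
t*f(x) = 6.7*15.84 = 106.128
Total = 106.128 - 0.5278 = 105.6002


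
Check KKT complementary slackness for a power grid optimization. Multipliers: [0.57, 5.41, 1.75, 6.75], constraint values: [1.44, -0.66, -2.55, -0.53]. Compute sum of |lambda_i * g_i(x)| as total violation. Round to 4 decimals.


KKT complementary slackness check:
lambda_1 * g_1 = 0.57 * 1.44 = 0.8208
lambda_2 * g_2 = 5.41 * -0.66 = -3.5706
lambda_3 * g_3 = 1.75 * -2.55 = -4.4625
lambda_4 * g_4 = 6.75 * -0.53 = -3.5775
Total violation = 0.8208 + 3.5706 + 4.4625 + 3.5775 = 12.4314


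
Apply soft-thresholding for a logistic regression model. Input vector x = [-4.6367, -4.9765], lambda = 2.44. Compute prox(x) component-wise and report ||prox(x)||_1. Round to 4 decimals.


Soft-thresholding with lambda = 2.44:
prox(-4.6367) = sign(-4.6367)*max(|-4.6367| - 2.44, 0) = -2.1967
prox(-4.9765) = sign(-4.9765)*max(|-4.9765| - 2.44, 0) = -2.5365
prox(x) = [-2.1967, -2.5365]
||prox(x)||_1 = 2.1967 + 2.5365 = 4.7332


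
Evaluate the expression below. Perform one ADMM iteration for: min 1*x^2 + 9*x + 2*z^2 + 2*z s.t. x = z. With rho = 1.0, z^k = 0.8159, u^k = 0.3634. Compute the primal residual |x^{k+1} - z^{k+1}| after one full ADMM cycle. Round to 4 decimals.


ADMM iteration with rho = 1.0, z^k = 0.8159, u^k = 0.3634
Step 1: x-update.
Minimize 1*x^2 + 9*x + (1.0/2)*(x - 0.8159 + 0.3634)^2
FOC: (2*1 + 1.0)*x = -9 + 1.0*(0.8159 - 0.3634)
x^{k+1} = -2.8492
Step 2: z-update.
Minimize 2*z^2 + 2*z + (1.0/2)*(-2.8492 - z + 0.3634)^2
FOC: (2*2 + 1.0)*z = -2 + 1.0*(-2.8492 + 0.3634)
z^{k+1} = -0.8972
Step 3: u-update.
u^{k+1} = 0.3634 - 2.8492 + 0.8972 = -1.5886
Step 4: Primal residual = |-2.8492 + 0.8972| = 1.952


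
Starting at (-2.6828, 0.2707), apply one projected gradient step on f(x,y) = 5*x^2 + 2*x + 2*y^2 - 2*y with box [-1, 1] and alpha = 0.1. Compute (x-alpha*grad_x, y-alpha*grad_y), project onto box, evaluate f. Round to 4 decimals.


Step 1: Compute gradient at (-2.6828, 0.2707).
grad_x = 2*5*-2.6828 + 2 = -24.828
grad_y = 2*2*0.2707 - 2 = -0.9172
Step 2: Gradient step.
x_raw = -2.6828 - 0.1*-24.828 = -0.2
y_raw = 0.2707 - 0.1*-0.9172 = 0.3624
Step 3: Project onto [-1, 1].
x_proj = clip(-0.2) = -0.2
y_proj = clip(0.3624) = 0.3624
Step 4: Evaluate f.
f(-0.2, 0.3624) = -0.6621


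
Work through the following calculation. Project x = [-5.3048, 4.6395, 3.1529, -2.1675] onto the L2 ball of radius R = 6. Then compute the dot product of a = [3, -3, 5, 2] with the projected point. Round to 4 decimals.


Step 1: Compute ||x|| (intermediates to 6 decimals).
||x|| = sqrt((-5.3048)^2 + 4.6395^2 + 3.1529^2 + (-2.1675)^2) = 8.019021
Step 2: Project.
Since ||x|| > R, scale = R/||x|| = 6/8.019021 = 0.748221, proj(x) = scale * x
proj(x) = [-3.969163, 3.471371, 2.359066, -1.621769]
Step 3: Dot product.
a^T * proj(x) = 3*(-3.969163) - 3*3.471371 + 5*2.359066 + 2*(-1.621769) = -13.7698


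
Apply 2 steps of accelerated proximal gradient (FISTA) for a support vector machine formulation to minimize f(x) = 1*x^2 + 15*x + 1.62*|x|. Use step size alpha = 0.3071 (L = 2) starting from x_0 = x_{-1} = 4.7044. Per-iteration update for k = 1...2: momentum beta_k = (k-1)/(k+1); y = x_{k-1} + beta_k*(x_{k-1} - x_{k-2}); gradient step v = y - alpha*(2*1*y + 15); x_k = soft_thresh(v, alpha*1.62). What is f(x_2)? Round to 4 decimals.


FISTA on f(x) = 1*x^2 + 15*x + 1.62*|x|
L = 2, alpha = 0.3071
Iteration 1: beta = 0.0, y = 4.7044 + 0.0*(4.7044 - 4.7044) = 4.7044
  grad(y) = 24.4088, v = y - alpha*grad = -2.7915
  prox(v) = soft_thresh(-2.7915, 0.4975) = -2.294
Iteration 2: beta = 0.3333, y = -2.294 + 0.3333*(-2.294 - 4.7044) = -4.6269
  grad(y) = 5.7463, v = y - alpha*grad = -6.3915
  prox(v) = soft_thresh(-6.3915, 0.4975) = -5.894
f(x_2) = 1*(-5.894)^2 + 15*(-5.894) + 1.62*|-5.894| = -44.1225


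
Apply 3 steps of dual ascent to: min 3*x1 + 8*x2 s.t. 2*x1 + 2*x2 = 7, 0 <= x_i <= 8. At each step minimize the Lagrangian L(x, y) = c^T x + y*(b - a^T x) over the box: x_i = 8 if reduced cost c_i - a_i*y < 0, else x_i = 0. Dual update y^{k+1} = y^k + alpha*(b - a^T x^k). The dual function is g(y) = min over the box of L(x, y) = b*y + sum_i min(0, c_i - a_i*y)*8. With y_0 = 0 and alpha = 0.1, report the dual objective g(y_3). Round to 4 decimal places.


Dual ascent for LP: min 3*x1 + 8*x2, 2*x1 + 2*x2 = 7, 0 <= x_i <= 8
Step 1: y^k = 0.0, reduced costs: (3.0, 8.0)
  x^k = (0.0, 0.0), subgradient = b - a^T x = 7.0
  y^{k+1} = 0.0 + 0.1*7.0 = 0.7
Step 2: y^k = 0.7, reduced costs: (1.6, 6.6)
  x^k = (0.0, 0.0), subgradient = b - a^T x = 7.0
  y^{k+1} = 0.7 + 0.1*7.0 = 1.4
Step 3: y^k = 1.4, reduced costs: (0.2, 5.2)
  x^k = (0.0, 0.0), subgradient = b - a^T x = 7.0
  y^{k+1} = 1.4 + 0.1*7.0 = 2.1
Dual objective at y_3 = 2.1: reduced costs (-1.2, 3.8), box minimizer x = (8.0, 0.0)
g(y_3) = b*y + (c1 - a1*y)*x1 + (c2 - a2*y)*x2 = 7*2.1 + (-1.2)*8.0 + 3.8*0.0 = 14.7 - 9.6 + 0.0 = 5.1


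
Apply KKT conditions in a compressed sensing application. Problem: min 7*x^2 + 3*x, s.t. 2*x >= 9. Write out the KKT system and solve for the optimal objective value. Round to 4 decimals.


Step 1: Try lambda = 0 (constraint inactive).
x_unc = -3/(2*7) = -0.2143
Check: 2*-0.2143 = -0.4286 < 9 -- violated!
Step 2: Constraint must be active: 2*x = 9
x* = 9/2 = 4.5
lambda = (2*7*4.5 + 3)/2 = 33.0
Step 3: Compute optimal value.
f(x*) = 7*4.5^2 + 3*4.5 = 155.25


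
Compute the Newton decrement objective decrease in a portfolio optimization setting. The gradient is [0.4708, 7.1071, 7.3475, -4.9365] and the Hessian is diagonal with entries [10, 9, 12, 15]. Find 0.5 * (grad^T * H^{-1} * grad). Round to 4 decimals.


Step 1: H is diagonal, so H^(-1) * g = [0.0471, 0.7897, 0.6123, -0.3291].
Step 2: g^T H^(-1) g = sum_i g_i^2 / H_ii
  = (0.4708)^2/10 + (7.1071)^2/9 + (7.3475)^2/12 + (-4.9365)^2/15
  = 0.0222 + 5.6123 + 4.4988 + 1.6246 = 11.7579
Step 3: Objective decrease = 0.5 * g^T H^(-1) g = 5.8789


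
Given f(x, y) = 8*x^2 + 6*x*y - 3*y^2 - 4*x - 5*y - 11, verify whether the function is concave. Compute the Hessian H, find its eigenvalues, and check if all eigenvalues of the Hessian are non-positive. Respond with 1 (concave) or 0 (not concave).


The Hessian of f(x,y) = 8*x^2 + 6*x*y - 3*y^2 - 4*x - 5*y - 11 is:
H = [[16, 6], [6, -6]]
Trace = 16 - 6 = 10
Determinant = 16*-6 - (6)^2 = -132
Discriminant = (10)^2 - 4*-132 = 628.0
Eigenvalues: lambda_1 = -7.53, lambda_2 = 17.53
The function is not concave.

0


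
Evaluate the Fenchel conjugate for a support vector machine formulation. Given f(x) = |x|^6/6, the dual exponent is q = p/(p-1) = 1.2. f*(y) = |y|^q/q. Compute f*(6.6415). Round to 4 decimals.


The conjugate exponent q satisfies 1/p + 1/q = 1.
p = 6, so q = 6/(6 - 1) = 1.2
|y|^q = 6.6415^1.2 = 9.6988
f*(6.6415) = 9.6988 / 1.2 = 8.0824


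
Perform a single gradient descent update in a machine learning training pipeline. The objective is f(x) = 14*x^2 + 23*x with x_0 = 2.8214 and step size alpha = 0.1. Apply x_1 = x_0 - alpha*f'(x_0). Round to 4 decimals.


We compute the gradient at x_0 and apply the update.
f'(x) = 28*x + 23
f'(2.8214) = 28*2.8214 + 23 = 101.9992
x_1 = 2.8214 - 0.1*101.9992 = -7.3785


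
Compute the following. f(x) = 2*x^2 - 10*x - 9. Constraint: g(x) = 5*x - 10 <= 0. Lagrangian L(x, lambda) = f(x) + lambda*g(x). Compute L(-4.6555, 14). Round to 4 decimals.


Step 1: Evaluate f(x).
f(-4.6555) = 2*(-4.6555)^2 - 10*(-4.6555) - 9 = 80.9024
Step 2: Evaluate g(x).
g(-4.6555) = 5*-4.6555 - 10 = -33.2775
Step 3: Compute Lagrangian.
L = 80.9024 + 14*-33.2775 = -384.9826


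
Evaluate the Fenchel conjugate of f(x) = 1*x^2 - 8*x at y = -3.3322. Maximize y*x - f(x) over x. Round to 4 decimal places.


f*(y) = sup_x {y*x - a*x^2 - b*x} = sup_x {(y-b)*x - a*x^2}
FOC: (y - b) - 2a*x = 0 => x* = (y - b)/(2a)
x* = (-3.3322 + 8)/(2*1) = 2.3339
f*(-3.3322) = (y-b)^2/(4a) = (-3.3322 + 8)^2/(4*1)
= 21.7884/4 = 5.4471


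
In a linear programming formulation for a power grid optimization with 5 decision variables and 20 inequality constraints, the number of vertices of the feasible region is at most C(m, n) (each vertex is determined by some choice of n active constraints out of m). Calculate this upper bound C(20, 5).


Each vertex corresponds to some choice of n active constraints out of m, so the number of vertices is at most C(m, n) = m! / (n!(m-n)!).
m = 20, n = 5
Numerator: 20 * 19 * 18 * 17 * 16
Denominator: 5! = 120
C(20, 5) = 15504


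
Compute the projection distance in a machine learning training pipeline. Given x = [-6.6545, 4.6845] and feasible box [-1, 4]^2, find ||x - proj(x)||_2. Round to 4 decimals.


Project each component onto [-1, 4].
clip(-6.6545) = -1.0, clip(4.6845) = 4.0
Projection = [-1.0, 4.0]
Squared diffs: [31.9734, 0.4685]
Distance = sqrt(32.4419) = 5.6958


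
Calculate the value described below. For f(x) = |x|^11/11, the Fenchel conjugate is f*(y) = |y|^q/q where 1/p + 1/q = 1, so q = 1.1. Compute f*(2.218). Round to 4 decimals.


The conjugate exponent q satisfies 1/p + 1/q = 1.
p = 11, so q = 11/(11 - 1) = 1.1
|y|^q = 2.218^1.1 = 2.4019
f*(2.218) = 2.4019 / 1.1 = 2.1836


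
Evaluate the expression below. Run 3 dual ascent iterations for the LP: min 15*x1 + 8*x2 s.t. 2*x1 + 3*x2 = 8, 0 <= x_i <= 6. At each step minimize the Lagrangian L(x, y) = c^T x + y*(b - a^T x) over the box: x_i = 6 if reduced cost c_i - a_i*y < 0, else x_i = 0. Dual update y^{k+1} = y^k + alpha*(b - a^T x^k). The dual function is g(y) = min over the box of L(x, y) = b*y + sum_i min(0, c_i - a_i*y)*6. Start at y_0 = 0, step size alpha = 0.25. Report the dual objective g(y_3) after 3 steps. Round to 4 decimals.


Dual ascent for LP: min 15*x1 + 8*x2, 2*x1 + 3*x2 = 8, 0 <= x_i <= 6
Step 1: y^k = 0.0, reduced costs: (15.0, 8.0)
  x^k = (0.0, 0.0), subgradient = b - a^T x = 8.0
  y^{k+1} = 0.0 + 0.25*8.0 = 2.0
Step 2: y^k = 2.0, reduced costs: (11.0, 2.0)
  x^k = (0.0, 0.0), subgradient = b - a^T x = 8.0
  y^{k+1} = 2.0 + 0.25*8.0 = 4.0
Step 3: y^k = 4.0, reduced costs: (7.0, -4.0)
  x^k = (0.0, 6.0), subgradient = b - a^T x = -10.0
  y^{k+1} = 4.0 + 0.25*-10.0 = 1.5
Dual objective at y_3 = 1.5: reduced costs (12.0, 3.5), box minimizer x = (0.0, 0.0)
g(y_3) = b*y + (c1 - a1*y)*x1 + (c2 - a2*y)*x2 = 8*1.5 + 12.0*0.0 + 3.5*0.0 = 12.0 + 0.0 + 0.0 = 12.0


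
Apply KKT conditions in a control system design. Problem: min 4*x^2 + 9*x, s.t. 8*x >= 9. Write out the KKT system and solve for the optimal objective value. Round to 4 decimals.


Step 1: Try lambda = 0 (constraint inactive).
x_unc = -9/(2*4) = -1.125
Check: 8*-1.125 = -9.0 < 9 -- violated!
Step 2: Constraint must be active: 8*x = 9
x* = 9/8 = 1.125
lambda = (2*4*1.125 + 9)/8 = 2.25
Step 3: Compute optimal value.
f(x*) = 4*1.125^2 + 9*1.125 = 15.1875


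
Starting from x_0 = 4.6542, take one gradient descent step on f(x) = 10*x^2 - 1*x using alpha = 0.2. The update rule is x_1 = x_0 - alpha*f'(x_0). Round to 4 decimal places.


We compute the gradient at x_0 and apply the update.
f'(x) = 20*x - 1
f'(4.6542) = 20*4.6542 - 1 = 92.084
x_1 = 4.6542 - 0.2*92.084 = -13.7626


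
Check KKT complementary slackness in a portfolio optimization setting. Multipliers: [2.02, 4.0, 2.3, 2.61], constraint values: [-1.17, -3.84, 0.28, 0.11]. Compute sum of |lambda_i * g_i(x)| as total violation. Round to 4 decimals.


KKT complementary slackness check:
lambda_1 * g_1 = 2.02 * -1.17 = -2.3634
lambda_2 * g_2 = 4.0 * -3.84 = -15.36
lambda_3 * g_3 = 2.3 * 0.28 = 0.644
lambda_4 * g_4 = 2.61 * 0.11 = 0.2871
Total violation = 2.3634 + 15.36 + 0.644 + 0.2871 = 18.6545


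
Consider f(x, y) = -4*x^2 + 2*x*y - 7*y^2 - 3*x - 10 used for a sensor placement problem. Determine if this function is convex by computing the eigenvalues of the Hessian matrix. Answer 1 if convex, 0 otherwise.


The Hessian of f(x,y) = -4*x^2 + 2*x*y - 7*y^2 - 3*x - 10 is:
H = [[-8, 2], [2, -14]]
Trace = -8 - 14 = -22
Determinant = -8*-14 - (2)^2 = 108
Discriminant = (-22)^2 - 4*108 = 52.0
Eigenvalues: lambda_1 = -14.6056, lambda_2 = -7.3944
The function is not convex.

0


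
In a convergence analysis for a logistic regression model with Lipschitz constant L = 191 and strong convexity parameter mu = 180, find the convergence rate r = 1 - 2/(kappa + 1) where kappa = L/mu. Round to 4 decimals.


Step 1: Compute the condition number.
kappa = L/mu = 191/180 = 1.0611
Step 2: Compute the convergence rate.
r = 1 - 2/(kappa + 1) = 1 - 2*mu/(L + mu) = (L - mu)/(L + mu) = 11/371 = 0.0296


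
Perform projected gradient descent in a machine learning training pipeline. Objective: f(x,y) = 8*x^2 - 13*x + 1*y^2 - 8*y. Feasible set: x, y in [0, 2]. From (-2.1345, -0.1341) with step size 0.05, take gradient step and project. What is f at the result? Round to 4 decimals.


Step 1: Compute gradient at (-2.1345, -0.1341).
grad_x = 2*8*-2.1345 - 13 = -47.152
grad_y = 2*1*-0.1341 - 8 = -8.2682
Step 2: Gradient step.
x_raw = -2.1345 - 0.05*-47.152 = 0.2231
y_raw = -0.1341 - 0.05*-8.2682 = 0.2793
Step 3: Project onto [0, 2].
x_proj = clip(0.2231) = 0.2231
y_proj = clip(0.2793) = 0.2793
Step 4: Evaluate f.
f(0.2231, 0.2793) = -4.6586


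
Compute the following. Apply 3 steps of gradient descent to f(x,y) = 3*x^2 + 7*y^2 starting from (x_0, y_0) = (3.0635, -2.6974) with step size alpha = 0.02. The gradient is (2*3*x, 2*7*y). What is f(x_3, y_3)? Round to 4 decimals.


Gradient descent on f(x,y) = 3*x^2 + 7*y^2.
Starting point: (3.0635, -2.6974), alpha = 0.02
Step 1: grad_x = 2*3*3.0635 = 18.381, grad_y = 2*7*-2.6974 = -37.7636
  x_1 = 3.0635 - 0.02*18.381 = 2.6959
  y_1 = -2.6974 - 0.02*-37.7636 = -1.9421
Step 2: grad_x = 2*3*2.6959 = 16.1753, grad_y = 2*7*-1.9421 = -27.1898
  x_2 = 2.6959 - 0.02*16.1753 = 2.3724
  y_2 = -1.9421 - 0.02*-27.1898 = -1.3983
Step 3: grad_x = 2*3*2.3724 = 14.2342, grad_y = 2*7*-1.3983 = -19.5767
  x_3 = 2.3724 - 0.02*14.2342 = 2.0877
  y_3 = -1.3983 - 0.02*-19.5767 = -1.0068
f(2.0877, -1.0068) = 3*2.0877^2 + 7*(-1.0068)^2 = 20.1709


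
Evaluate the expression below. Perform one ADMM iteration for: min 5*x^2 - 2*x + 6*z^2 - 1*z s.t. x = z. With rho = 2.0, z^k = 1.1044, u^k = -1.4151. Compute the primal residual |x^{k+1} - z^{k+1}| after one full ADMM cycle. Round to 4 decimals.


ADMM iteration with rho = 2.0, z^k = 1.1044, u^k = -1.4151
Step 1: x-update.
Minimize 5*x^2 - 2*x + (2.0/2)*(x - 1.1044 - 1.4151)^2
FOC: (2*5 + 2.0)*x = 2 + 2.0*(1.1044 + 1.4151)
x^{k+1} = 0.5866
Step 2: z-update.
Minimize 6*z^2 - 1*z + (2.0/2)*(0.5866 - z - 1.4151)^2
FOC: (2*6 + 2.0)*z = 1 + 2.0*(0.5866 - 1.4151)
z^{k+1} = -0.0469
Step 3: u-update.
u^{k+1} = -1.4151 + 0.5866 + 0.0469 = -0.7816
Step 4: Primal residual = |0.5866 + 0.0469| = 0.6335


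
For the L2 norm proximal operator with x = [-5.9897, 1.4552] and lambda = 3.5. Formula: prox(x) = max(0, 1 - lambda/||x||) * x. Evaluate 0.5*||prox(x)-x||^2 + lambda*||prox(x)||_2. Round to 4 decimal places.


Step 1: Compute ||x||.
||x|| = 6.1639
Step 2: Compute scaling factor.
scale = max(0, 1 - 3.5/6.1639) = 0.4322
Step 3: prox(x) = [-2.5886, 0.6289]
||prox(x)|| = 2.6639
Step 4: Proximal objective.
0.5*||prox-x||^2 = 6.125
lambda*||prox|| = 9.3237
Total = 15.4488


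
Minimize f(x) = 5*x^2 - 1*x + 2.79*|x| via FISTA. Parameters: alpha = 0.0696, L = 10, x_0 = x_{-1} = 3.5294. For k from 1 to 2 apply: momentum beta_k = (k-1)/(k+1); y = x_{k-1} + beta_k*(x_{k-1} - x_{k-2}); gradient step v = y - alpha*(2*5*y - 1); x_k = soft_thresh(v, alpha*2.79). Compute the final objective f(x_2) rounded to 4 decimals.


FISTA on f(x) = 5*x^2 - 1*x + 2.79*|x|
L = 10, alpha = 0.0696
Iteration 1: beta = 0.0, y = 3.5294 + 0.0*(3.5294 - 3.5294) = 3.5294
  grad(y) = 34.294, v = y - alpha*grad = 1.1425
  prox(v) = soft_thresh(1.1425, 0.1942) = 0.9484
Iteration 2: beta = 0.3333, y = 0.9484 + 0.3333*(0.9484 - 3.5294) = 0.088
  grad(y) = -0.12, v = y - alpha*grad = 0.0964
  prox(v) = soft_thresh(0.0964, 0.1942) = 0.0
f(x_2) = 5*0.0^2 - 1*0.0 + 2.79*|0.0| = 0.0


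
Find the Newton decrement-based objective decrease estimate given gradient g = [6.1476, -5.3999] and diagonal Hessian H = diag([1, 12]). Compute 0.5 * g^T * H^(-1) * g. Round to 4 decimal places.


Step 1: H is diagonal, so H^(-1) * g = [6.1476, -0.45].
Step 2: g^T H^(-1) g = sum_i g_i^2 / H_ii
  = (6.1476)^2/1 + (-5.3999)^2/12
  = 37.793 + 2.4299 = 40.2229
Step 3: Objective decrease = 0.5 * g^T H^(-1) g = 20.1114


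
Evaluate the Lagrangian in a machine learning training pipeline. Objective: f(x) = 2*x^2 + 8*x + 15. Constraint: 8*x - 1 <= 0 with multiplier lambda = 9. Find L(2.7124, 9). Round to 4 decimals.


Step 1: Evaluate f(x).
f(2.7124) = 2*2.7124^2 + 8*2.7124 + 15 = 51.4134
Step 2: Evaluate g(x).
g(2.7124) = 8*2.7124 - 1 = 20.6992
Step 3: Compute Lagrangian.
L = 51.4134 + 9*20.6992 = 237.7062


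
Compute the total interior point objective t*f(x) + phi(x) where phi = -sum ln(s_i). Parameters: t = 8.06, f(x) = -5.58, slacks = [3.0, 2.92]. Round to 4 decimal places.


Step 1: Compute log-barrier.
ln values: [1.0986, 1.0716]
phi = -(1.0986 + 1.0716) = -2.1702
Step 2: Compute augmented objective.
t*f(x) = 8.06*-5.58 = -44.9748
Total = -44.9748 - 2.1702 = -47.145


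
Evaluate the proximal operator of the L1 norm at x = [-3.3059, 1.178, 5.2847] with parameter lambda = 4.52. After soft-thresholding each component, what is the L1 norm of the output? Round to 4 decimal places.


Soft-thresholding with lambda = 4.52:
prox(-3.3059) = sign(-3.3059)*max(|-3.3059| - 4.52, 0) = 0.0
prox(1.178) = sign(1.178)*max(|1.178| - 4.52, 0) = 0.0
prox(5.2847) = sign(5.2847)*max(|5.2847| - 4.52, 0) = 0.7647
prox(x) = [0.0, 0.0, 0.7647]
||prox(x)||_1 = 0.0 + 0.0 + 0.7647 = 0.7647


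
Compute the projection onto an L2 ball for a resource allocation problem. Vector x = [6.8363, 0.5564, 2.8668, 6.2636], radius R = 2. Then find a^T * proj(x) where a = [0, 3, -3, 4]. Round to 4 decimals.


Step 1: Compute ||x|| (intermediates to 6 decimals).
||x|| = sqrt(6.8363^2 + 0.5564^2 + 2.8668^2 + 6.2636^2) = 9.720895
Step 2: Project.
Since ||x|| > R, scale = R/||x|| = 2/9.720895 = 0.205742, proj(x) = scale * x
proj(x) = [1.406514, 0.114475, 0.589821, 1.288686]
Step 3: Dot product.
a^T * proj(x) = 0*1.406514 + 3*0.114475 - 3*0.589821 + 4*1.288686 = 3.7287


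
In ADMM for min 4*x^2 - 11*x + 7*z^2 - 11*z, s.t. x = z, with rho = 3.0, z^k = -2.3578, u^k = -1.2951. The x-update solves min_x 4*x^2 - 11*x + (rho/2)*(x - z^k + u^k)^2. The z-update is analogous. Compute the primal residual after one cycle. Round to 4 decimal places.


ADMM iteration with rho = 3.0, z^k = -2.3578, u^k = -1.2951
Step 1: x-update.
Minimize 4*x^2 - 11*x + (3.0/2)*(x + 2.3578 - 1.2951)^2
FOC: (2*4 + 3.0)*x = 11 + 3.0*(-2.3578 + 1.2951)
x^{k+1} = 0.7102
Step 2: z-update.
Minimize 7*z^2 - 11*z + (3.0/2)*(0.7102 - z - 1.2951)^2
FOC: (2*7 + 3.0)*z = 11 + 3.0*(0.7102 - 1.2951)
z^{k+1} = 0.5438
Step 3: u-update.
u^{k+1} = -1.2951 + 0.7102 - 0.5438 = -1.1288
Step 4: Primal residual = |0.7102 - 0.5438| = 0.1663
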